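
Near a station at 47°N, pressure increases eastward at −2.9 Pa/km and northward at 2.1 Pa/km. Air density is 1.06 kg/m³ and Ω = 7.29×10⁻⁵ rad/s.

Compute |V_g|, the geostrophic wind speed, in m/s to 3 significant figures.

31.7 m/s

Coriolis parameter at 47°N:
f = 2Ω sin φ = 2 × 7.29×10⁻⁵ × sin 47° = 1.07×10⁻⁴ s⁻¹
Component geostrophic relations (x east, y north):
u_g = −(1/(fρ)) ∂P/∂y,  v_g = (1/(fρ)) ∂P/∂x
u_g = −(2.1×10⁻³)/(1.07×10⁻⁴ × 1.06) = −18.6 m/s;  v_g = (−2.9×10⁻³)/(1.07×10⁻⁴ × 1.06) = −25.7 m/s
|V_g| = √(u_g² + v_g²) = 31.7 m/s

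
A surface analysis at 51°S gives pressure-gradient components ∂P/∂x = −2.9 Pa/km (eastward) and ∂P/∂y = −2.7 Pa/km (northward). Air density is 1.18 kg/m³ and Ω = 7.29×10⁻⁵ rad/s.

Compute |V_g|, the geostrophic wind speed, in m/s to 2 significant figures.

30 m/s

Coriolis parameter at 51°S:
f = 2Ω sin φ = 2 × 7.29×10⁻⁵ × sin 51° = 1.13×10⁻⁴ s⁻¹
In the Southern Hemisphere f is negative: f = −1.13×10⁻⁴ s⁻¹.
Component geostrophic relations (x east, y north):
u_g = −(1/(fρ)) ∂P/∂y,  v_g = (1/(fρ)) ∂P/∂x
u_g = −(−2.7×10⁻³)/(−1.13×10⁻⁴ × 1.18) = −20.2 m/s;  v_g = (−2.9×10⁻³)/(−1.13×10⁻⁴ × 1.18) = 21.7 m/s
|V_g| = √(u_g² + v_g²) = 29.6 m/s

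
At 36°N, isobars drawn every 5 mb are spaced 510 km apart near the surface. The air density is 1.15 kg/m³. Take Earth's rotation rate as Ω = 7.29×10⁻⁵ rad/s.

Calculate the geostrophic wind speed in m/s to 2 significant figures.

Coriolis parameter at 36°N:
f = 2Ω sin φ = 2 × 7.29×10⁻⁵ × sin 36° = 8.57×10⁻⁵ s⁻¹
Pressure gradient: |∂P/∂n| = 500 Pa / 510000 m = 9.80×10⁻⁴ Pa/m
Geostrophic balance (pressure-gradient force = Coriolis force):
V_g = (1/(fρ)) |∂P/∂n| = 9.80×10⁻⁴ / (8.57×10⁻⁵ × 1.15) = 9.95 m/s

9.9 m/s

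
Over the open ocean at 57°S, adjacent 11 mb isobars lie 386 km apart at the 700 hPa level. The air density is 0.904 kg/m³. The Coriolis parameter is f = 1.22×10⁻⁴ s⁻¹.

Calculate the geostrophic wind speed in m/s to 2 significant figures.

26 m/s

Pressure gradient: |∂P/∂n| = 1100 Pa / 386000 m = 2.85×10⁻³ Pa/m
Geostrophic balance (pressure-gradient force = Coriolis force):
V_g = (1/(fρ)) |∂P/∂n| = 2.85×10⁻³ / (1.22×10⁻⁴ × 0.904) = 25.8 m/s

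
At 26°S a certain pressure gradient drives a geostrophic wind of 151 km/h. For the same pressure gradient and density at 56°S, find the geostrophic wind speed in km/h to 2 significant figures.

80 km/h

With the same pressure gradient and density, V_g ∝ 1/f ∝ 1/sin φ.
V₂ = V₁ · sin φ₁ / sin φ₂ = 151 × sin 26° / sin 56°
V₂ = 151 × 0.4384/0.8290 = 80 km/h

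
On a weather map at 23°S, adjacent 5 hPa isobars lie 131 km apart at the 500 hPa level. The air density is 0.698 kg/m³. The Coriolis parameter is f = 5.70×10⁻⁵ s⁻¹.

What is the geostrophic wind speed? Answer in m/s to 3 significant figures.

95.9 m/s

Pressure gradient: |∂P/∂n| = 500 Pa / 131000 m = 3.82×10⁻³ Pa/m
Geostrophic balance (pressure-gradient force = Coriolis force):
V_g = (1/(fρ)) |∂P/∂n| = 3.82×10⁻³ / (5.70×10⁻⁵ × 0.698) = 95.9 m/s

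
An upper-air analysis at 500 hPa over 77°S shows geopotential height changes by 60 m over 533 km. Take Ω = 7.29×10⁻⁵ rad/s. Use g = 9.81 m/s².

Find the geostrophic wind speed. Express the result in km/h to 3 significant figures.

Coriolis parameter at 77°S:
f = 2Ω sin φ = 2 × 7.29×10⁻⁵ × sin 77° = 1.42×10⁻⁴ s⁻¹
Height gradient: |∂Z/∂n| = 60 m / 533000 m = 1.13×10⁻⁴
On a pressure surface, geostrophic balance gives V_g = (g/f)|∂Z/∂n|:
V_g = 9.81 × 1.13×10⁻⁴ / 1.42×10⁻⁴ = 7.77 m/s
Converting: 7.77 m/s × 3.6 = 28.0 km/h

28.0 km/h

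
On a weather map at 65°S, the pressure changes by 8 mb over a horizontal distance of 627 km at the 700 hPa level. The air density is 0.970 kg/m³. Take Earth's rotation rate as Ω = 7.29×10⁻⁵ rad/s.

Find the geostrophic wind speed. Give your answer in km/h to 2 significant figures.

36 km/h

Coriolis parameter at 65°S:
f = 2Ω sin φ = 2 × 7.29×10⁻⁵ × sin 65° = 1.32×10⁻⁴ s⁻¹
Pressure gradient: |∂P/∂n| = 800 Pa / 627000 m = 1.28×10⁻³ Pa/m
Geostrophic balance (pressure-gradient force = Coriolis force):
V_g = (1/(fρ)) |∂P/∂n| = 1.28×10⁻³ / (1.32×10⁻⁴ × 0.970) = 9.95 m/s
Converting: 9.95 m/s × 3.6 = 36 km/h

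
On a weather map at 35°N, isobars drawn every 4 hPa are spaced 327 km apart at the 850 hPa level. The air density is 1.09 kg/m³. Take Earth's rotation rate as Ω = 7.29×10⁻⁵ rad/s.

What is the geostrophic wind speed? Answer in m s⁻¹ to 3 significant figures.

Coriolis parameter at 35°N:
f = 2Ω sin φ = 2 × 7.29×10⁻⁵ × sin 35° = 8.36×10⁻⁵ s⁻¹
Pressure gradient: |∂P/∂n| = 400 Pa / 327000 m = 1.22×10⁻³ Pa/m
Geostrophic balance (pressure-gradient force = Coriolis force):
V_g = (1/(fρ)) |∂P/∂n| = 1.22×10⁻³ / (8.36×10⁻⁵ × 1.09) = 13.4 m/s

13.4 m s⁻¹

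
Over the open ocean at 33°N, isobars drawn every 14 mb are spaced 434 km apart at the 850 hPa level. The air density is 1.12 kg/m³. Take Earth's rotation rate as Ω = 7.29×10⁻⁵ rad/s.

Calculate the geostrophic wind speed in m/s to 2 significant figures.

36 m/s

Coriolis parameter at 33°N:
f = 2Ω sin φ = 2 × 7.29×10⁻⁵ × sin 33° = 7.94×10⁻⁵ s⁻¹
Pressure gradient: |∂P/∂n| = 1400 Pa / 434000 m = 3.23×10⁻³ Pa/m
Geostrophic balance (pressure-gradient force = Coriolis force):
V_g = (1/(fρ)) |∂P/∂n| = 3.23×10⁻³ / (7.94×10⁻⁵ × 1.12) = 36.3 m/s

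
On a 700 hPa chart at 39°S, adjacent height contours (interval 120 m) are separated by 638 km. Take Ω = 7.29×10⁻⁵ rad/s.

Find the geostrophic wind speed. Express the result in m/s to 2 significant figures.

Coriolis parameter at 39°S:
f = 2Ω sin φ = 2 × 7.29×10⁻⁵ × sin 39° = 9.18×10⁻⁵ s⁻¹
Height gradient: |∂Z/∂n| = 120 m / 638000 m = 1.88×10⁻⁴
On a pressure surface, geostrophic balance gives V_g = (g/f)|∂Z/∂n|:
V_g = 9.81 × 1.88×10⁻⁴ / 9.18×10⁻⁵ = 20.1 m/s

20 m/s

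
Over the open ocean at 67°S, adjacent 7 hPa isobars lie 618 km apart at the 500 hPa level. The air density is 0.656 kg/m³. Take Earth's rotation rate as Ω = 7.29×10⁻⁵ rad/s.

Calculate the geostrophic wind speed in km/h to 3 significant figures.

46.3 km/h

Coriolis parameter at 67°S:
f = 2Ω sin φ = 2 × 7.29×10⁻⁵ × sin 67° = 1.34×10⁻⁴ s⁻¹
Pressure gradient: |∂P/∂n| = 700 Pa / 618000 m = 1.13×10⁻³ Pa/m
Geostrophic balance (pressure-gradient force = Coriolis force):
V_g = (1/(fρ)) |∂P/∂n| = 1.13×10⁻³ / (1.34×10⁻⁴ × 0.656) = 12.9 m/s
Converting: 12.9 m/s × 3.6 = 46.3 km/h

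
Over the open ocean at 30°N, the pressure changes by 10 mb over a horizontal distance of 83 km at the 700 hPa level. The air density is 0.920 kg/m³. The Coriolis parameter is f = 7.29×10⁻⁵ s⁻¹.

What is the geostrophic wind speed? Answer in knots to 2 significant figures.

350 knots

Pressure gradient: |∂P/∂n| = 1000 Pa / 83000 m = 1.20×10⁻² Pa/m
Geostrophic balance (pressure-gradient force = Coriolis force):
V_g = (1/(fρ)) |∂P/∂n| = 1.20×10⁻² / (7.29×10⁻⁵ × 0.920) = 180 m/s
Converting: 180 m/s × 1.944 = 350 knots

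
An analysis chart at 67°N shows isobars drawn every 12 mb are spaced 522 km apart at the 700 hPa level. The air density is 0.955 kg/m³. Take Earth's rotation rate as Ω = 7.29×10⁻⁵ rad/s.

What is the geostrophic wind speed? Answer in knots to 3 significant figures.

Coriolis parameter at 67°N:
f = 2Ω sin φ = 2 × 7.29×10⁻⁵ × sin 67° = 1.34×10⁻⁴ s⁻¹
Pressure gradient: |∂P/∂n| = 1200 Pa / 522000 m = 2.30×10⁻³ Pa/m
Geostrophic balance (pressure-gradient force = Coriolis force):
V_g = (1/(fρ)) |∂P/∂n| = 2.30×10⁻³ / (1.34×10⁻⁴ × 0.955) = 17.9 m/s
Converting: 17.9 m/s × 1.944 = 34.9 knots

34.9 knots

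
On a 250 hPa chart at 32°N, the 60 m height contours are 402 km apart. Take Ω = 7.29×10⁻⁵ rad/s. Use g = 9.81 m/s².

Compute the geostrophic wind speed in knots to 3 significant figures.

36.8 knots

Coriolis parameter at 32°N:
f = 2Ω sin φ = 2 × 7.29×10⁻⁵ × sin 32° = 7.73×10⁻⁵ s⁻¹
Height gradient: |∂Z/∂n| = 60 m / 402000 m = 1.49×10⁻⁴
On a pressure surface, geostrophic balance gives V_g = (g/f)|∂Z/∂n|:
V_g = 9.81 × 1.49×10⁻⁴ / 7.73×10⁻⁵ = 19.0 m/s
Converting: 19.0 m/s × 1.944 = 36.8 knots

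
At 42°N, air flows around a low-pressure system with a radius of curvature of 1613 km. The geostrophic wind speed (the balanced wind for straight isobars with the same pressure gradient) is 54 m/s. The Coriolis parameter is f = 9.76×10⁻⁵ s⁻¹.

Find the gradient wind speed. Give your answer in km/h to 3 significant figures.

Around a low, centrifugal force acts outward with Coriolis, so pressure-gradient force balances both:
(1/ρ)|∂P/∂n| = fV + V²/R  →  V² + fR·V − fR·V_g = 0
With fR = 9.76×10⁻⁵ × 1613×10³ m = 157 m/s:
V = [−fR + √((fR)² + 4 fR V_g)]/2 = [−157 + √(157² + 4×157×54)]/2 = 42.5 m/s
Subgeostrophic (V < V_g = 54 m/s), as expected around a low.
Converting: 42.5 m/s × 3.6 = 153 km/h

153 km/h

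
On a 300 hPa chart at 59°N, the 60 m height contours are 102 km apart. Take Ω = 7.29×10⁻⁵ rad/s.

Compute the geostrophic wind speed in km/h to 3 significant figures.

166 km/h

Coriolis parameter at 59°N:
f = 2Ω sin φ = 2 × 7.29×10⁻⁵ × sin 59° = 1.25×10⁻⁴ s⁻¹
Height gradient: |∂Z/∂n| = 60 m / 102000 m = 5.88×10⁻⁴
On a pressure surface, geostrophic balance gives V_g = (g/f)|∂Z/∂n|:
V_g = 9.81 × 5.88×10⁻⁴ / 1.25×10⁻⁴ = 46.2 m/s
Converting: 46.2 m/s × 3.6 = 166 km/h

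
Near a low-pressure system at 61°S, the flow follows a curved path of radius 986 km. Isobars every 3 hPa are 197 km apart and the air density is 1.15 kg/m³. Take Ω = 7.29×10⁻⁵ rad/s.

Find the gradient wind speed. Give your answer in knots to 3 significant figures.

18.7 knots

Coriolis parameter at 61°S:
f = 2Ω sin φ = 2 × 7.29×10⁻⁵ × sin 61° = 1.28×10⁻⁴ s⁻¹
Pressure gradient: |∂P/∂n| = 300 Pa / 197000 m = 1.52×10⁻³ Pa/m
Geostrophic speed: V_g = |∂P/∂n|/(fρ) = 1.52×10⁻³/(1.28×10⁻⁴ × 1.15) = 10.4 m/s
Around a low, centrifugal force acts outward with Coriolis, so pressure-gradient force balances both:
(1/ρ)|∂P/∂n| = fV + V²/R  →  V² + fR·V − fR·V_g = 0
With fR = 1.28×10⁻⁴ × 986×10³ m = 126 m/s:
V = [−fR + √((fR)² + 4 fR V_g)]/2 = [−126 + √(126² + 4×126×10.4)]/2 = 9.64 m/s
Subgeostrophic (V < V_g = 10.4 m/s), as expected around a low.
Converting: 9.64 m/s × 1.944 = 18.7 knots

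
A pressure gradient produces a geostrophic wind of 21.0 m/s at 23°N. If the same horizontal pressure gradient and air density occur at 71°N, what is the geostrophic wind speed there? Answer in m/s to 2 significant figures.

8.7 m/s

With the same pressure gradient and density, V_g ∝ 1/f ∝ 1/sin φ.
V₂ = V₁ · sin φ₁ / sin φ₂ = 21.0 × sin 23° / sin 71°
V₂ = 21.0 × 0.3907/0.9455 = 8.7 m/s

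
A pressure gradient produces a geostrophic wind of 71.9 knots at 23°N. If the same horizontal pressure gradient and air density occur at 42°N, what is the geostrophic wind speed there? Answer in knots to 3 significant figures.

With the same pressure gradient and density, V_g ∝ 1/f ∝ 1/sin φ.
V₂ = V₁ · sin φ₁ / sin φ₂ = 71.9 × sin 23° / sin 42°
V₂ = 71.9 × 0.3907/0.6691 = 42.0 knots

42.0 knots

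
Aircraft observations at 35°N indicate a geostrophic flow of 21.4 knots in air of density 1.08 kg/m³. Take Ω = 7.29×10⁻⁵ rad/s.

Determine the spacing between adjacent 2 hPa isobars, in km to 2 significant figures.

Coriolis parameter at 35°N:
f = 2Ω sin φ = 2 × 7.29×10⁻⁵ × sin 35° = 8.36×10⁻⁵ s⁻¹
Wind speed in SI: 21.4 knots = 11.0 m/s
Geostrophic balance rearranged: |∂P/∂n| = f ρ V_g
|∂P/∂n| = 8.36×10⁻⁵ × 1.08 × 11.0 = 9.94×10⁻⁴ Pa/m
Isobar spacing: Δn = ΔP/|∂P/∂n| = 200 Pa / 9.94×10⁻⁴ Pa/m = 201143 m ≈ 200 km

200 km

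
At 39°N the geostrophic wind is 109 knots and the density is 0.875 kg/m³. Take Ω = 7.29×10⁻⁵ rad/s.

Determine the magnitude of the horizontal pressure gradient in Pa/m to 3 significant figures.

4.50×10⁻³ Pa/m

Coriolis parameter at 39°N:
f = 2Ω sin φ = 2 × 7.29×10⁻⁵ × sin 39° = 9.18×10⁻⁵ s⁻¹
Wind speed in SI: 109 knots = 56.1 m/s
Geostrophic balance rearranged: |∂P/∂n| = f ρ V_g
|∂P/∂n| = 9.18×10⁻⁵ × 0.875 × 56.1 = 4.50×10⁻³ Pa/m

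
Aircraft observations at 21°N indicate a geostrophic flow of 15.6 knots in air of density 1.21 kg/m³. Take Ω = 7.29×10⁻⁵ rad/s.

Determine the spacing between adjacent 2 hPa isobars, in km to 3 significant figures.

394 km

Coriolis parameter at 21°N:
f = 2Ω sin φ = 2 × 7.29×10⁻⁵ × sin 21° = 5.23×10⁻⁵ s⁻¹
Wind speed in SI: 15.6 knots = 8.03 m/s
Geostrophic balance rearranged: |∂P/∂n| = f ρ V_g
|∂P/∂n| = 5.23×10⁻⁵ × 1.21 × 8.03 = 5.07×10⁻⁴ Pa/m
Isobar spacing: Δn = ΔP/|∂P/∂n| = 200 Pa / 5.07×10⁻⁴ Pa/m = 394181 m ≈ 394 km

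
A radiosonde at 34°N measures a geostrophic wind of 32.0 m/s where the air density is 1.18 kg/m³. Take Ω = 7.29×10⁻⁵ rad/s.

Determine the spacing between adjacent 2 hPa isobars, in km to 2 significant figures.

65 km

Coriolis parameter at 34°N:
f = 2Ω sin φ = 2 × 7.29×10⁻⁵ × sin 34° = 8.15×10⁻⁵ s⁻¹
Geostrophic balance rearranged: |∂P/∂n| = f ρ V_g
|∂P/∂n| = 8.15×10⁻⁵ × 1.18 × 32.0 = 3.08×10⁻³ Pa/m
Isobar spacing: Δn = ΔP/|∂P/∂n| = 200 Pa / 3.08×10⁻³ Pa/m = 64965 m ≈ 65 km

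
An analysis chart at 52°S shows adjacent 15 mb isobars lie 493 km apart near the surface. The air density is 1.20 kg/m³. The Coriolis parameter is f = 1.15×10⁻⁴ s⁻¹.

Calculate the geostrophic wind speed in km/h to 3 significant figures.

Pressure gradient: |∂P/∂n| = 1500 Pa / 493000 m = 3.04×10⁻³ Pa/m
Geostrophic balance (pressure-gradient force = Coriolis force):
V_g = (1/(fρ)) |∂P/∂n| = 3.04×10⁻³ / (1.15×10⁻⁴ × 1.20) = 22.0 m/s
Converting: 22.0 m/s × 3.6 = 79.4 km/h

79.4 km/h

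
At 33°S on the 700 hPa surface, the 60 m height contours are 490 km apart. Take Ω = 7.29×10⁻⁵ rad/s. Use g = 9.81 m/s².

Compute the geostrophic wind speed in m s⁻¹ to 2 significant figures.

Coriolis parameter at 33°S:
f = 2Ω sin φ = 2 × 7.29×10⁻⁵ × sin 33° = 7.94×10⁻⁵ s⁻¹
Height gradient: |∂Z/∂n| = 60 m / 490000 m = 1.22×10⁻⁴
On a pressure surface, geostrophic balance gives V_g = (g/f)|∂Z/∂n|:
V_g = 9.81 × 1.22×10⁻⁴ / 7.94×10⁻⁵ = 15.1 m/s

15 m s⁻¹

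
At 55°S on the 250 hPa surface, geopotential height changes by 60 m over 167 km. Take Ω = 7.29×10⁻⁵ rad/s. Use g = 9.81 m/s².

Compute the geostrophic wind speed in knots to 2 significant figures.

57 knots

Coriolis parameter at 55°S:
f = 2Ω sin φ = 2 × 7.29×10⁻⁵ × sin 55° = 1.19×10⁻⁴ s⁻¹
Height gradient: |∂Z/∂n| = 60 m / 167000 m = 3.59×10⁻⁴
On a pressure surface, geostrophic balance gives V_g = (g/f)|∂Z/∂n|:
V_g = 9.81 × 3.59×10⁻⁴ / 1.19×10⁻⁴ = 29.5 m/s
Converting: 29.5 m/s × 1.944 = 57 knots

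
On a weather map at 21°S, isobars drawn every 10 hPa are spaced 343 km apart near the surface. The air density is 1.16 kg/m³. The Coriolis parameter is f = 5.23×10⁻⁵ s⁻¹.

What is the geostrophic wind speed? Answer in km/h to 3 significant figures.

Pressure gradient: |∂P/∂n| = 1000 Pa / 343000 m = 2.92×10⁻³ Pa/m
Geostrophic balance (pressure-gradient force = Coriolis force):
V_g = (1/(fρ)) |∂P/∂n| = 2.92×10⁻³ / (5.23×10⁻⁵ × 1.16) = 48.1 m/s
Converting: 48.1 m/s × 3.6 = 173 km/h

173 km/h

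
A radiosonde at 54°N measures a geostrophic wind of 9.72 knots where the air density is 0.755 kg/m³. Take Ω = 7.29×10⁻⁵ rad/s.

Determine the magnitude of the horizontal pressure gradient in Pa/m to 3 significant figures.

Coriolis parameter at 54°N:
f = 2Ω sin φ = 2 × 7.29×10⁻⁵ × sin 54° = 1.18×10⁻⁴ s⁻¹
Wind speed in SI: 9.72 knots = 5.00 m/s
Geostrophic balance rearranged: |∂P/∂n| = f ρ V_g
|∂P/∂n| = 1.18×10⁻⁴ × 0.755 × 5.00 = 4.45×10⁻⁴ Pa/m

4.45×10⁻⁴ Pa/m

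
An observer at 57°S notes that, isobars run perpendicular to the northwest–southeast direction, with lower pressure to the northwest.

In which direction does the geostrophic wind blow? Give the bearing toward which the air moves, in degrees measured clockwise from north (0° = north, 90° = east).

The pressure-gradient force points toward the northwest (bearing 315°).
Geostrophic balance: in the Southern Hemisphere the Coriolis force deflects motion to the left, so the geostrophic wind blows 90° to the left of the pressure-gradient force (low pressure on the right).
Rotating 315° by 90° counterclockwise gives 225° — the wind blows toward the southwest.

225°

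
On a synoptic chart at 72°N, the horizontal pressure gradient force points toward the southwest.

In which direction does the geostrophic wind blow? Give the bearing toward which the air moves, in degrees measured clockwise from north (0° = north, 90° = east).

315°

The pressure-gradient force points toward the southwest (bearing 225°).
Geostrophic balance: in the Northern Hemisphere the Coriolis force deflects motion to the right, so the geostrophic wind blows 90° to the right of the pressure-gradient force (low pressure on the left).
Rotating 225° by 90° clockwise gives 315° — the wind blows toward the northwest.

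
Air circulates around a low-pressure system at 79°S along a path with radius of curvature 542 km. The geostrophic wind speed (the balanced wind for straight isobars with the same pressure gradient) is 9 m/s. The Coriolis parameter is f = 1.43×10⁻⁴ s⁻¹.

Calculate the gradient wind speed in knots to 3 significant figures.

15.8 knots

Around a low, centrifugal force acts outward with Coriolis, so pressure-gradient force balances both:
(1/ρ)|∂P/∂n| = fV + V²/R  →  V² + fR·V − fR·V_g = 0
With fR = 1.43×10⁻⁴ × 542×10³ m = 77.5 m/s:
V = [−fR + √((fR)² + 4 fR V_g)]/2 = [−77.5 + √(77.5² + 4×77.5×9)]/2 = 8.14 m/s
Subgeostrophic (V < V_g = 9 m/s), as expected around a low.
Converting: 8.14 m/s × 1.944 = 15.8 knots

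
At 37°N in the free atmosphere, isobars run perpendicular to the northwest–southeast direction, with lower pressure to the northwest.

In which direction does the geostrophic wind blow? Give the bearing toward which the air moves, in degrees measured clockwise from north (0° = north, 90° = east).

045°

The pressure-gradient force points toward the northwest (bearing 315°).
Geostrophic balance: in the Northern Hemisphere the Coriolis force deflects motion to the right, so the geostrophic wind blows 90° to the right of the pressure-gradient force (low pressure on the left).
Rotating 315° by 90° clockwise gives 045° — the wind blows toward the northeast.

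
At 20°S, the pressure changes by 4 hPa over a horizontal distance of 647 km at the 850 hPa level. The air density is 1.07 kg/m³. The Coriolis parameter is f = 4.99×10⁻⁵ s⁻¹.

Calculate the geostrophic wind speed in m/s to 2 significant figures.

12 m/s

Pressure gradient: |∂P/∂n| = 400 Pa / 647000 m = 6.18×10⁻⁴ Pa/m
Geostrophic balance (pressure-gradient force = Coriolis force):
V_g = (1/(fρ)) |∂P/∂n| = 6.18×10⁻⁴ / (4.99×10⁻⁵ × 1.07) = 11.6 m/s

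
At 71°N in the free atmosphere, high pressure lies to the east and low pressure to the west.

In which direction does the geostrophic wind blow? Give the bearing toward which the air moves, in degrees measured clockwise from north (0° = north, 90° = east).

000°

The pressure-gradient force points toward the west (bearing 270°).
Geostrophic balance: in the Northern Hemisphere the Coriolis force deflects motion to the right, so the geostrophic wind blows 90° to the right of the pressure-gradient force (low pressure on the left).
Rotating 270° by 90° clockwise gives 000° — the wind blows toward the north.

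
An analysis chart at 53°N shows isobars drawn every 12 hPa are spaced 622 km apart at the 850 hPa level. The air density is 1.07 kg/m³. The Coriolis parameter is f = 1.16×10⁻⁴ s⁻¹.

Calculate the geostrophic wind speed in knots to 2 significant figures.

30 knots

Pressure gradient: |∂P/∂n| = 1200 Pa / 622000 m = 1.93×10⁻³ Pa/m
Geostrophic balance (pressure-gradient force = Coriolis force):
V_g = (1/(fρ)) |∂P/∂n| = 1.93×10⁻³ / (1.16×10⁻⁴ × 1.07) = 15.5 m/s
Converting: 15.5 m/s × 1.944 = 30 knots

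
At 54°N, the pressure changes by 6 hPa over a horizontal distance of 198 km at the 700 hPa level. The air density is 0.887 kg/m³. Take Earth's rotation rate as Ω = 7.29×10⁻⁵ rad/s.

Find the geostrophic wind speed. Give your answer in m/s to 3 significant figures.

29.0 m/s

Coriolis parameter at 54°N:
f = 2Ω sin φ = 2 × 7.29×10⁻⁵ × sin 54° = 1.18×10⁻⁴ s⁻¹
Pressure gradient: |∂P/∂n| = 600 Pa / 198000 m = 3.03×10⁻³ Pa/m
Geostrophic balance (pressure-gradient force = Coriolis force):
V_g = (1/(fρ)) |∂P/∂n| = 3.03×10⁻³ / (1.18×10⁻⁴ × 0.887) = 29.0 m/s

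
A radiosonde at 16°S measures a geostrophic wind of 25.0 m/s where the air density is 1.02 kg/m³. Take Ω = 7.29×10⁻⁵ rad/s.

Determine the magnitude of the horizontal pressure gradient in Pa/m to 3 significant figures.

Coriolis parameter at 16°S:
f = 2Ω sin φ = 2 × 7.29×10⁻⁵ × sin 16° = 4.02×10⁻⁵ s⁻¹
Geostrophic balance rearranged: |∂P/∂n| = f ρ V_g
|∂P/∂n| = 4.02×10⁻⁵ × 1.02 × 25.0 = 1.02×10⁻³ Pa/m

1.02×10⁻³ Pa/m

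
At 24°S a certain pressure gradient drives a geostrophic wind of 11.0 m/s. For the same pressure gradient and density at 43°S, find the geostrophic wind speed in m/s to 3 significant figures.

With the same pressure gradient and density, V_g ∝ 1/f ∝ 1/sin φ.
V₂ = V₁ · sin φ₁ / sin φ₂ = 11.0 × sin 24° / sin 43°
V₂ = 11.0 × 0.4067/0.6820 = 6.56 m/s

6.56 m/s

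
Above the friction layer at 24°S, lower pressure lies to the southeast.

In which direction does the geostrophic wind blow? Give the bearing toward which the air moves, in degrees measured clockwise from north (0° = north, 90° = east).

The pressure-gradient force points toward the southeast (bearing 135°).
Geostrophic balance: in the Southern Hemisphere the Coriolis force deflects motion to the left, so the geostrophic wind blows 90° to the left of the pressure-gradient force (low pressure on the right).
Rotating 135° by 90° counterclockwise gives 045° — the wind blows toward the northeast.

045°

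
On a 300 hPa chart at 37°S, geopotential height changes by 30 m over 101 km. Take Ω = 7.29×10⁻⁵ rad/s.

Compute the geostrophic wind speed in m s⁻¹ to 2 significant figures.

Coriolis parameter at 37°S:
f = 2Ω sin φ = 2 × 7.29×10⁻⁵ × sin 37° = 8.77×10⁻⁵ s⁻¹
Height gradient: |∂Z/∂n| = 30 m / 101000 m = 2.97×10⁻⁴
On a pressure surface, geostrophic balance gives V_g = (g/f)|∂Z/∂n|:
V_g = 9.81 × 2.97×10⁻⁴ / 8.77×10⁻⁵ = 33.2 m/s

33 m s⁻¹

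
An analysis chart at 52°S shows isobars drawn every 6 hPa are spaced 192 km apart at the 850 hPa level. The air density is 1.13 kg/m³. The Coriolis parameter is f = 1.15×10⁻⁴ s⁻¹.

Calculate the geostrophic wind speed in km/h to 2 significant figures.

Pressure gradient: |∂P/∂n| = 600 Pa / 192000 m = 3.12×10⁻³ Pa/m
Geostrophic balance (pressure-gradient force = Coriolis force):
V_g = (1/(fρ)) |∂P/∂n| = 3.12×10⁻³ / (1.15×10⁻⁴ × 1.13) = 24.0 m/s
Converting: 24.0 m/s × 3.6 = 87 km/h

87 km/h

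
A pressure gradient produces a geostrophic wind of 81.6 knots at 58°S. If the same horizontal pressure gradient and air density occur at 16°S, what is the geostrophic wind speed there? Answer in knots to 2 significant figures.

With the same pressure gradient and density, V_g ∝ 1/f ∝ 1/sin φ.
V₂ = V₁ · sin φ₁ / sin φ₂ = 81.6 × sin 58° / sin 16°
V₂ = 81.6 × 0.8480/0.2756 = 250 knots

250 knots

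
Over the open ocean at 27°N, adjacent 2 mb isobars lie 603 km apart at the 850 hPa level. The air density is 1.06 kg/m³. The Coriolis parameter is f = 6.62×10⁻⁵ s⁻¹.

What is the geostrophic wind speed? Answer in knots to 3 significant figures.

Pressure gradient: |∂P/∂n| = 200 Pa / 603000 m = 3.32×10⁻⁴ Pa/m
Geostrophic balance (pressure-gradient force = Coriolis force):
V_g = (1/(fρ)) |∂P/∂n| = 3.32×10⁻⁴ / (6.62×10⁻⁵ × 1.06) = 4.73 m/s
Converting: 4.73 m/s × 1.944 = 9.19 knots

9.19 knots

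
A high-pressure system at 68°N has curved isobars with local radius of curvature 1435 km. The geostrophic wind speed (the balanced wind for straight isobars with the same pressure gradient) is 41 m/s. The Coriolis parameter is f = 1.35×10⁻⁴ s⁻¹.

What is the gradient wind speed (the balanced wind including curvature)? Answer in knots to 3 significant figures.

115 knots

Around a high, pressure-gradient force acts outward with centrifugal, so Coriolis balances both:
fV = (1/ρ)|∂P/∂n| + V²/R  →  V² − fR·V + fR·V_g = 0
With fR = 1.35×10⁻⁴ × 1435×10³ m = 194 m/s:
V = [fR − √((fR)² − 4 fR V_g)]/2 = [194 − √(194² − 4×194×41)]/2 = 58.9 m/s
Supergeostrophic (V > V_g = 41 m/s), as expected around a high.
Converting: 58.9 m/s × 1.944 = 115 knots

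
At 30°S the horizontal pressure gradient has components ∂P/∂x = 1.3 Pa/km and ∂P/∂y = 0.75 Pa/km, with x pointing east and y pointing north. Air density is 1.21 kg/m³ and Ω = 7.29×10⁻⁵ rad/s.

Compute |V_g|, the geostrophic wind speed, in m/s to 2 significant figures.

Coriolis parameter at 30°S:
f = 2Ω sin φ = 2 × 7.29×10⁻⁵ × sin 30° = 7.29×10⁻⁵ s⁻¹
In the Southern Hemisphere f is negative: f = −7.29×10⁻⁵ s⁻¹.
Component geostrophic relations (x east, y north):
u_g = −(1/(fρ)) ∂P/∂y,  v_g = (1/(fρ)) ∂P/∂x
u_g = −(0.75×10⁻³)/(−7.29×10⁻⁵ × 1.21) = 8.50 m/s;  v_g = (1.3×10⁻³)/(−7.29×10⁻⁵ × 1.21) = −14.7 m/s
|V_g| = √(u_g² + v_g²) = 17.0 m/s

17 m/s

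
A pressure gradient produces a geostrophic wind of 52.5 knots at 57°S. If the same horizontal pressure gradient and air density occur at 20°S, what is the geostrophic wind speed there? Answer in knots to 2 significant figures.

130 knots

With the same pressure gradient and density, V_g ∝ 1/f ∝ 1/sin φ.
V₂ = V₁ · sin φ₁ / sin φ₂ = 52.5 × sin 57° / sin 20°
V₂ = 52.5 × 0.8387/0.3420 = 130 knots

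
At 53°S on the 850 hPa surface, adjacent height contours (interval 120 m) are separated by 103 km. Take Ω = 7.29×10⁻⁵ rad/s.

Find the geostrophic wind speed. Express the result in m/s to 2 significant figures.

98 m/s

Coriolis parameter at 53°S:
f = 2Ω sin φ = 2 × 7.29×10⁻⁵ × sin 53° = 1.16×10⁻⁴ s⁻¹
Height gradient: |∂Z/∂n| = 120 m / 103000 m = 1.17×10⁻³
On a pressure surface, geostrophic balance gives V_g = (g/f)|∂Z/∂n|:
V_g = 9.81 × 1.17×10⁻³ / 1.16×10⁻⁴ = 98.2 m/s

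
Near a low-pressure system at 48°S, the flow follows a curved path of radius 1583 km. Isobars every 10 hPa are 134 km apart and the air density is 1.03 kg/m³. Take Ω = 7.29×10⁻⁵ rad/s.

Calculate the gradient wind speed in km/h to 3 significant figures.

Coriolis parameter at 48°S:
f = 2Ω sin φ = 2 × 7.29×10⁻⁵ × sin 48° = 1.08×10⁻⁴ s⁻¹
Pressure gradient: |∂P/∂n| = 1000 Pa / 134000 m = 7.46×10⁻³ Pa/m
Geostrophic speed: V_g = |∂P/∂n|/(fρ) = 7.46×10⁻³/(1.08×10⁻⁴ × 1.03) = 66.9 m/s
Around a low, centrifugal force acts outward with Coriolis, so pressure-gradient force balances both:
(1/ρ)|∂P/∂n| = fV + V²/R  →  V² + fR·V − fR·V_g = 0
With fR = 1.08×10⁻⁴ × 1583×10³ m = 172 m/s:
V = [−fR + √((fR)² + 4 fR V_g)]/2 = [−172 + √(172² + 4×172×66.9)]/2 = 51.4 m/s
Subgeostrophic (V < V_g = 66.9 m/s), as expected around a low.
Converting: 51.4 m/s × 3.6 = 185 km/h

185 km/h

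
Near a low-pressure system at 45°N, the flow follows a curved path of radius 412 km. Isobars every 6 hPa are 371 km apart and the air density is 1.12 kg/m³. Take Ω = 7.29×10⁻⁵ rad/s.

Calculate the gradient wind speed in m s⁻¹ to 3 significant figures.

11.1 m s⁻¹

Coriolis parameter at 45°N:
f = 2Ω sin φ = 2 × 7.29×10⁻⁵ × sin 45° = 1.03×10⁻⁴ s⁻¹
Pressure gradient: |∂P/∂n| = 600 Pa / 371000 m = 1.62×10⁻³ Pa/m
Geostrophic speed: V_g = |∂P/∂n|/(fρ) = 1.62×10⁻³/(1.03×10⁻⁴ × 1.12) = 14.0 m/s
Around a low, centrifugal force acts outward with Coriolis, so pressure-gradient force balances both:
(1/ρ)|∂P/∂n| = fV + V²/R  →  V² + fR·V − fR·V_g = 0
With fR = 1.03×10⁻⁴ × 412×10³ m = 42.5 m/s:
V = [−fR + √((fR)² + 4 fR V_g)]/2 = [−42.5 + √(42.5² + 4×42.5×14)]/2 = 11.1 m/s
Subgeostrophic (V < V_g = 14 m/s), as expected around a low.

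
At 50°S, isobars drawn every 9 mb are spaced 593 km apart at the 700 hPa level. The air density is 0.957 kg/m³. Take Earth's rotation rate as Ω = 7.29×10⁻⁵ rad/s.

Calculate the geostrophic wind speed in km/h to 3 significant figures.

51.1 km/h

Coriolis parameter at 50°S:
f = 2Ω sin φ = 2 × 7.29×10⁻⁵ × sin 50° = 1.12×10⁻⁴ s⁻¹
Pressure gradient: |∂P/∂n| = 900 Pa / 593000 m = 1.52×10⁻³ Pa/m
Geostrophic balance (pressure-gradient force = Coriolis force):
V_g = (1/(fρ)) |∂P/∂n| = 1.52×10⁻³ / (1.12×10⁻⁴ × 0.957) = 14.2 m/s
Converting: 14.2 m/s × 3.6 = 51.1 km/h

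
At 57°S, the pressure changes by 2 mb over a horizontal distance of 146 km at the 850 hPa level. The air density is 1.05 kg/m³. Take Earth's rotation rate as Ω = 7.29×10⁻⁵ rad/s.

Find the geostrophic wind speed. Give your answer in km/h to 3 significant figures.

Coriolis parameter at 57°S:
f = 2Ω sin φ = 2 × 7.29×10⁻⁵ × sin 57° = 1.22×10⁻⁴ s⁻¹
Pressure gradient: |∂P/∂n| = 200 Pa / 146000 m = 1.37×10⁻³ Pa/m
Geostrophic balance (pressure-gradient force = Coriolis force):
V_g = (1/(fρ)) |∂P/∂n| = 1.37×10⁻³ / (1.22×10⁻⁴ × 1.05) = 10.7 m/s
Converting: 10.7 m/s × 3.6 = 38.4 km/h

38.4 km/h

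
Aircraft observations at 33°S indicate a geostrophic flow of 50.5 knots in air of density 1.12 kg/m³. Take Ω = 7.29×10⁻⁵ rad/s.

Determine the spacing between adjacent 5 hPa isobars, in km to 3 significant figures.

Coriolis parameter at 33°S:
f = 2Ω sin φ = 2 × 7.29×10⁻⁵ × sin 33° = 7.94×10⁻⁵ s⁻¹
Wind speed in SI: 50.5 knots = 26.0 m/s
Geostrophic balance rearranged: |∂P/∂n| = f ρ V_g
|∂P/∂n| = 7.94×10⁻⁵ × 1.12 × 26.0 = 2.31×10⁻³ Pa/m
Isobar spacing: Δn = ΔP/|∂P/∂n| = 500 Pa / 2.31×10⁻³ Pa/m = 216399 m ≈ 216 km

216 km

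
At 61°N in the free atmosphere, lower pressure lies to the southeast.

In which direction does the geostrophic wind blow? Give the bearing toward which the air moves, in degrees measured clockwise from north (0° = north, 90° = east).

The pressure-gradient force points toward the southeast (bearing 135°).
Geostrophic balance: in the Northern Hemisphere the Coriolis force deflects motion to the right, so the geostrophic wind blows 90° to the right of the pressure-gradient force (low pressure on the left).
Rotating 135° by 90° clockwise gives 225° — the wind blows toward the southwest.

225°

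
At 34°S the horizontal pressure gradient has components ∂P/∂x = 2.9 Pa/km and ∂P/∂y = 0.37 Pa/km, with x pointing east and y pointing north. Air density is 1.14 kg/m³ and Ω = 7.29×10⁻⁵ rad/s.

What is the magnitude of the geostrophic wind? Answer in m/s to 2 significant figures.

Coriolis parameter at 34°S:
f = 2Ω sin φ = 2 × 7.29×10⁻⁵ × sin 34° = 8.15×10⁻⁵ s⁻¹
In the Southern Hemisphere f is negative: f = −8.15×10⁻⁵ s⁻¹.
Component geostrophic relations (x east, y north):
u_g = −(1/(fρ)) ∂P/∂y,  v_g = (1/(fρ)) ∂P/∂x
u_g = −(0.37×10⁻³)/(−8.15×10⁻⁵ × 1.14) = 3.98 m/s;  v_g = (2.9×10⁻³)/(−8.15×10⁻⁵ × 1.14) = −31.2 m/s
|V_g| = √(u_g² + v_g²) = 31.5 m/s

31 m/s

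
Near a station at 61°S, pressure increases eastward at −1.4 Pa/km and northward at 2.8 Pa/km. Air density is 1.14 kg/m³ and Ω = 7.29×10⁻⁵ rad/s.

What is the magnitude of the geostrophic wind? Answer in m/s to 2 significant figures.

22 m/s

Coriolis parameter at 61°S:
f = 2Ω sin φ = 2 × 7.29×10⁻⁵ × sin 61° = 1.28×10⁻⁴ s⁻¹
In the Southern Hemisphere f is negative: f = −1.28×10⁻⁴ s⁻¹.
Component geostrophic relations (x east, y north):
u_g = −(1/(fρ)) ∂P/∂y,  v_g = (1/(fρ)) ∂P/∂x
u_g = −(2.8×10⁻³)/(−1.28×10⁻⁴ × 1.14) = 19.3 m/s;  v_g = (−1.4×10⁻³)/(−1.28×10⁻⁴ × 1.14) = 9.63 m/s
|V_g| = √(u_g² + v_g²) = 21.5 m/s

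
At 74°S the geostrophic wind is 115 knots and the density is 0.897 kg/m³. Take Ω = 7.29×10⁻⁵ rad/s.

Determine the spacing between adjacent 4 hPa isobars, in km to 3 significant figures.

Coriolis parameter at 74°S:
f = 2Ω sin φ = 2 × 7.29×10⁻⁵ × sin 74° = 1.40×10⁻⁴ s⁻¹
Wind speed in SI: 115 knots = 59.2 m/s
Geostrophic balance rearranged: |∂P/∂n| = f ρ V_g
|∂P/∂n| = 1.40×10⁻⁴ × 0.897 × 59.2 = 7.44×10⁻³ Pa/m
Isobar spacing: Δn = ΔP/|∂P/∂n| = 400 Pa / 7.44×10⁻³ Pa/m = 53781 m ≈ 53.8 km

53.8 km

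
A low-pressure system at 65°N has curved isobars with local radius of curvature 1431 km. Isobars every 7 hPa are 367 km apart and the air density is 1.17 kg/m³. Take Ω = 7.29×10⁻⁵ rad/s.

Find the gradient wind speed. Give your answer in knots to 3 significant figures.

Coriolis parameter at 65°N:
f = 2Ω sin φ = 2 × 7.29×10⁻⁵ × sin 65° = 1.32×10⁻⁴ s⁻¹
Pressure gradient: |∂P/∂n| = 700 Pa / 367000 m = 1.91×10⁻³ Pa/m
Geostrophic speed: V_g = |∂P/∂n|/(fρ) = 1.91×10⁻³/(1.32×10⁻⁴ × 1.17) = 12.3 m/s
Around a low, centrifugal force acts outward with Coriolis, so pressure-gradient force balances both:
(1/ρ)|∂P/∂n| = fV + V²/R  →  V² + fR·V − fR·V_g = 0
With fR = 1.32×10⁻⁴ × 1431×10³ m = 189 m/s:
V = [−fR + √((fR)² + 4 fR V_g)]/2 = [−189 + √(189² + 4×189×12.3)]/2 = 11.6 m/s
Subgeostrophic (V < V_g = 12.3 m/s), as expected around a low.
Converting: 11.6 m/s × 1.944 = 22.6 knots

22.6 knots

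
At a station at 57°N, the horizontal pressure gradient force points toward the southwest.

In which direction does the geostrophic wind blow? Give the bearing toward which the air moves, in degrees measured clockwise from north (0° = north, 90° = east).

The pressure-gradient force points toward the southwest (bearing 225°).
Geostrophic balance: in the Northern Hemisphere the Coriolis force deflects motion to the right, so the geostrophic wind blows 90° to the right of the pressure-gradient force (low pressure on the left).
Rotating 225° by 90° clockwise gives 315° — the wind blows toward the northwest.

315°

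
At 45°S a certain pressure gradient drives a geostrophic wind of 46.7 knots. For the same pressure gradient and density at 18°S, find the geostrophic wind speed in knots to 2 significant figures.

With the same pressure gradient and density, V_g ∝ 1/f ∝ 1/sin φ.
V₂ = V₁ · sin φ₁ / sin φ₂ = 46.7 × sin 45° / sin 18°
V₂ = 46.7 × 0.7071/0.3090 = 110 knots

110 knots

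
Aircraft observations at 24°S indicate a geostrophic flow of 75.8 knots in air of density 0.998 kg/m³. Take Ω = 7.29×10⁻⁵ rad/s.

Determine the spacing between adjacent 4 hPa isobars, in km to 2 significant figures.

170 km

Coriolis parameter at 24°S:
f = 2Ω sin φ = 2 × 7.29×10⁻⁵ × sin 24° = 5.93×10⁻⁵ s⁻¹
Wind speed in SI: 75.8 knots = 39.0 m/s
Geostrophic balance rearranged: |∂P/∂n| = f ρ V_g
|∂P/∂n| = 5.93×10⁻⁵ × 0.998 × 39.0 = 2.31×10⁻³ Pa/m
Isobar spacing: Δn = ΔP/|∂P/∂n| = 400 Pa / 2.31×10⁻³ Pa/m = 173321 m ≈ 170 km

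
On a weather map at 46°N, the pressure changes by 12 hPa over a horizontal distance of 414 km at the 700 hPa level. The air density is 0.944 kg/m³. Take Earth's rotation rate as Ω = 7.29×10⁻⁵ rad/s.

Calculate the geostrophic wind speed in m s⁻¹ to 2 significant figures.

29 m s⁻¹

Coriolis parameter at 46°N:
f = 2Ω sin φ = 2 × 7.29×10⁻⁵ × sin 46° = 1.05×10⁻⁴ s⁻¹
Pressure gradient: |∂P/∂n| = 1200 Pa / 414000 m = 2.90×10⁻³ Pa/m
Geostrophic balance (pressure-gradient force = Coriolis force):
V_g = (1/(fρ)) |∂P/∂n| = 2.90×10⁻³ / (1.05×10⁻⁴ × 0.944) = 29.3 m/s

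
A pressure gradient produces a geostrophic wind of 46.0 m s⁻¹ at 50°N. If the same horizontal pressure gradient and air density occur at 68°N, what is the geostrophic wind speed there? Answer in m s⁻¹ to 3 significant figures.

38.0 m s⁻¹

With the same pressure gradient and density, V_g ∝ 1/f ∝ 1/sin φ.
V₂ = V₁ · sin φ₁ / sin φ₂ = 46.0 × sin 50° / sin 68°
V₂ = 46.0 × 0.7660/0.9272 = 38.0 m s⁻¹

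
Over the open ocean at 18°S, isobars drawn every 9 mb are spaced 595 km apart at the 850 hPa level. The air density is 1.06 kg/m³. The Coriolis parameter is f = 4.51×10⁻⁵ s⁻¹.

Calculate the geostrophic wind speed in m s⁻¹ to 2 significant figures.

Pressure gradient: |∂P/∂n| = 900 Pa / 595000 m = 1.51×10⁻³ Pa/m
Geostrophic balance (pressure-gradient force = Coriolis force):
V_g = (1/(fρ)) |∂P/∂n| = 1.51×10⁻³ / (4.51×10⁻⁵ × 1.06) = 31.6 m/s

32 m s⁻¹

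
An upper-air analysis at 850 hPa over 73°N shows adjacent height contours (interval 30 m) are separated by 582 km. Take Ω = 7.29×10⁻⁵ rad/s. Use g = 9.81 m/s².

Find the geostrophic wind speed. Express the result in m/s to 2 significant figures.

3.6 m/s

Coriolis parameter at 73°N:
f = 2Ω sin φ = 2 × 7.29×10⁻⁵ × sin 73° = 1.39×10⁻⁴ s⁻¹
Height gradient: |∂Z/∂n| = 30 m / 582000 m = 5.15×10⁻⁵
On a pressure surface, geostrophic balance gives V_g = (g/f)|∂Z/∂n|:
V_g = 9.81 × 5.15×10⁻⁵ / 1.39×10⁻⁴ = 3.63 m/s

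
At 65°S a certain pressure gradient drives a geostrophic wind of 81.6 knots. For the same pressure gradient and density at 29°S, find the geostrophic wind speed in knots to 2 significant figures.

With the same pressure gradient and density, V_g ∝ 1/f ∝ 1/sin φ.
V₂ = V₁ · sin φ₁ / sin φ₂ = 81.6 × sin 65° / sin 29°
V₂ = 81.6 × 0.9063/0.4848 = 150 knots

150 knots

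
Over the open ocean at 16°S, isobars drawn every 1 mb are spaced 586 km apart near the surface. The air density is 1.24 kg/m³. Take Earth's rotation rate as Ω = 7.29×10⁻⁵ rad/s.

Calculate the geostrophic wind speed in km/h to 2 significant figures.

12 km/h

Coriolis parameter at 16°S:
f = 2Ω sin φ = 2 × 7.29×10⁻⁵ × sin 16° = 4.02×10⁻⁵ s⁻¹
Pressure gradient: |∂P/∂n| = 100 Pa / 586000 m = 1.71×10⁻⁴ Pa/m
Geostrophic balance (pressure-gradient force = Coriolis force):
V_g = (1/(fρ)) |∂P/∂n| = 1.71×10⁻⁴ / (4.02×10⁻⁵ × 1.24) = 3.42 m/s
Converting: 3.42 m/s × 3.6 = 12 km/h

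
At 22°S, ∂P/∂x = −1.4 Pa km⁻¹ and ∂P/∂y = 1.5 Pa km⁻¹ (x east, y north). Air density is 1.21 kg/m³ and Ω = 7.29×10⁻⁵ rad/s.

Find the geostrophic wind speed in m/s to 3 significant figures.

Coriolis parameter at 22°S:
f = 2Ω sin φ = 2 × 7.29×10⁻⁵ × sin 22° = 5.46×10⁻⁵ s⁻¹
In the Southern Hemisphere f is negative: f = −5.46×10⁻⁵ s⁻¹.
Component geostrophic relations (x east, y north):
u_g = −(1/(fρ)) ∂P/∂y,  v_g = (1/(fρ)) ∂P/∂x
u_g = −(1.5×10⁻³)/(−5.46×10⁻⁵ × 1.21) = 22.7 m/s;  v_g = (−1.4×10⁻³)/(−5.46×10⁻⁵ × 1.21) = 21.2 m/s
|V_g| = √(u_g² + v_g²) = 31.0 m/s

31.0 m/s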